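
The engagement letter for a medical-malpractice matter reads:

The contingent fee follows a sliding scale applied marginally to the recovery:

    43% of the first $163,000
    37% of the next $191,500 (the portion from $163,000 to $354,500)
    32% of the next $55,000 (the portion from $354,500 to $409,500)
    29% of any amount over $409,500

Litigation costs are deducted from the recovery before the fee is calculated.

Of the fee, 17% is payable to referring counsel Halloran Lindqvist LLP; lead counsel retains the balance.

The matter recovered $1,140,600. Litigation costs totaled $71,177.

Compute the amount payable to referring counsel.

Fee base (net of costs): $1,140,600 − $71,177 = $1,069,423
First $163,000 at 43% = $70,090.00
Next $191,500 at 37% = $70,855.00
Next $55,000 at 32% = $17,600.00
Remaining $659,923 at 29% = $191,377.67
Fee: $70,090.00 + $70,855.00 + $17,600.00 + $191,377.67 = $349,922.67
Referral share: 17% of $349,922.67 = $59,486.85; lead counsel retains $349,922.67 − $59,486.85 = $290,435.82.

$59,486.85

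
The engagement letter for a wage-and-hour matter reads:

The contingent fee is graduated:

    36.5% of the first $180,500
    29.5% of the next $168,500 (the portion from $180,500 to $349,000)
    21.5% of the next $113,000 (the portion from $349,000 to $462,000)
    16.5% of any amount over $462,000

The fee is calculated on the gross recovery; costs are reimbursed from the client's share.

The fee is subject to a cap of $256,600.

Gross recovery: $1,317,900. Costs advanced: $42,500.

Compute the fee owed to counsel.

$256,600.00

Fee base is the gross recovery, $1,317,900; costs are reimbursed separately.
First $180,500 at 36.5% = $65,882.50
Next $168,500 at 29.5% = $49,707.50
Next $113,000 at 21.5% = $24,295.00
Remaining $855,900 at 16.5% = $141,223.50
Fee: $65,882.50 + $49,707.50 + $24,295.00 + $141,223.50 = $281,108.50
$281,108.50 exceeds the $256,600 cap, so the fee is capped at $256,600.00.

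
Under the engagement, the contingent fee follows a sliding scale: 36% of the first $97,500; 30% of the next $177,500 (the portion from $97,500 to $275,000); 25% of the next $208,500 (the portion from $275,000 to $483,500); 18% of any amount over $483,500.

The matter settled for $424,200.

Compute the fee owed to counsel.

$125,650.00

First $97,500 at 36% = $35,100.00
Next $177,500 at 30% = $53,250.00
Remaining $149,200 at 25% = $37,300.00
Fee: $35,100.00 + $53,250.00 + $37,300.00 = $125,650.00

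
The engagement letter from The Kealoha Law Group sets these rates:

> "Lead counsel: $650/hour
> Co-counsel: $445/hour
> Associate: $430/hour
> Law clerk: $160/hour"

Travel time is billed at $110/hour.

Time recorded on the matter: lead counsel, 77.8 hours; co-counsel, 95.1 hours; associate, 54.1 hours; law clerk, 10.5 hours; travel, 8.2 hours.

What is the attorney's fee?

$118,734.50

Lead counsel: 77.8 × $650 = $50,570.00
Co-counsel: 95.1 × $445 = $42,319.50
Associate: 54.1 × $430 = $23,263.00
Law clerk: 10.5 × $160 = $1,680.00
Subtotal: $50,570.00 + $42,319.50 + $23,263.00 + $1,680.00 = $117,832.50
Travel: 8.2 × $110 = $902.00
Total: $117,832.50 + $902.00 = $118,734.50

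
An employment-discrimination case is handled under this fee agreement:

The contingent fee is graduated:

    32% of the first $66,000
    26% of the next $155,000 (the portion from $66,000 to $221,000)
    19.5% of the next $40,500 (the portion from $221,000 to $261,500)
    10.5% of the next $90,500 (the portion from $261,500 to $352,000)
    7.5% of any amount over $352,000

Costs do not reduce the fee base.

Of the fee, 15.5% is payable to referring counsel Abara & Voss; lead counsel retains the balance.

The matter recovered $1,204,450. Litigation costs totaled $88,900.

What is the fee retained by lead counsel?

$120,626.92

Fee base is the gross recovery, $1,204,450; costs are reimbursed separately.
First $66,000 at 32% = $21,120.00
Next $155,000 at 26% = $40,300.00
Next $40,500 at 19.5% = $7,897.50
Next $90,500 at 10.5% = $9,502.50
Remaining $852,450 at 7.5% = $63,933.75
Fee: $21,120.00 + $40,300.00 + $7,897.50 + $9,502.50 + $63,933.75 = $142,753.75
Referral share: 15.5% of $142,753.75 = $22,126.83; lead counsel retains $142,753.75 − $22,126.83 = $120,626.92.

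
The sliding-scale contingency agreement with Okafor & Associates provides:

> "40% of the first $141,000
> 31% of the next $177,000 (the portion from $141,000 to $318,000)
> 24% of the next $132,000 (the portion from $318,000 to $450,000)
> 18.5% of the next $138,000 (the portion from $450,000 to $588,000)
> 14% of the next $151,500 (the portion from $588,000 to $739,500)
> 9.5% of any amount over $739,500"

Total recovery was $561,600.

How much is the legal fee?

$163,596.00

First $141,000 at 40% = $56,400.00
Next $177,000 at 31% = $54,870.00
Next $132,000 at 24% = $31,680.00
Remaining $111,600 at 18.5% = $20,646.00
Fee: $56,400.00 + $54,870.00 + $31,680.00 + $20,646.00 = $163,596.00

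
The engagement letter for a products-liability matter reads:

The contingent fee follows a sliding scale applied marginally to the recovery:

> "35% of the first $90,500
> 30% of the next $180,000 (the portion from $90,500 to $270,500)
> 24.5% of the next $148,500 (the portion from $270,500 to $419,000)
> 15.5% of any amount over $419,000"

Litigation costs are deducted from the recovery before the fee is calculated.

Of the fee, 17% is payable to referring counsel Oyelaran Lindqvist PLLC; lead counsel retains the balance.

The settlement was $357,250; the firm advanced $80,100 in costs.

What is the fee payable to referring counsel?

$14,841.72

Fee base (net of costs): $357,250 − $80,100 = $277,150
First $90,500 at 35% = $31,675.00
Next $180,000 at 30% = $54,000.00
Remaining $6,650 at 24.5% = $1,629.25
Fee: $31,675.00 + $54,000.00 + $1,629.25 = $87,304.25
Referral share: 17% of $87,304.25 = $14,841.72; lead counsel retains $87,304.25 − $14,841.72 = $72,462.53.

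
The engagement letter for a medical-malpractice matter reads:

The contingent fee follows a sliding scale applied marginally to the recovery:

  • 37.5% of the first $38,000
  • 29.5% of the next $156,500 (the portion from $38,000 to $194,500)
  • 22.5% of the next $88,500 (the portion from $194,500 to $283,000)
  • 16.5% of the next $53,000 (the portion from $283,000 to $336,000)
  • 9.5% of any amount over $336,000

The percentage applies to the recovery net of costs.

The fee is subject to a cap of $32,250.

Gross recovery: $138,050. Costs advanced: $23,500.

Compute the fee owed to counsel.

$32,250.00

Fee base (net of costs): $138,050 − $23,500 = $114,550
First $38,000 at 37.5% = $14,250.00
Remaining $76,550 at 29.5% = $22,582.25
Fee: $14,250.00 + $22,582.25 = $36,832.25
$36,832.25 exceeds the $32,250 cap, so the fee is capped at $32,250.00.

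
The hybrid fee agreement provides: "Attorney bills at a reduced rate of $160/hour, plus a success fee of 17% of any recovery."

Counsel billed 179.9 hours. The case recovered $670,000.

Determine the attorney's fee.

Hourly: 179.9 × $160 = $28,784.00
Success fee: 17% of $670,000 = $113,900.00
Total: $28,784.00 + $113,900.00 = $142,684.00

$142,684.00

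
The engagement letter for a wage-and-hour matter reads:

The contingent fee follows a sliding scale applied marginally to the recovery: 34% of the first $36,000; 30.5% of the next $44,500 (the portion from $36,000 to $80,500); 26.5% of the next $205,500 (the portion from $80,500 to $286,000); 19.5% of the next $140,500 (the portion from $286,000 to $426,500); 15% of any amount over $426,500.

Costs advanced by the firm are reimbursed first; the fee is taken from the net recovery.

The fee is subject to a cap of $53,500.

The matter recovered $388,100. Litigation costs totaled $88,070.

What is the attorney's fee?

$53,500.00

Fee base (net of costs): $388,100 − $88,070 = $300,030
First $36,000 at 34% = $12,240.00
Next $44,500 at 30.5% = $13,572.50
Next $205,500 at 26.5% = $54,457.50
Remaining $14,030 at 19.5% = $2,735.85
Fee: $12,240.00 + $13,572.50 + $54,457.50 + $2,735.85 = $83,005.85
$83,005.85 exceeds the $53,500 cap, so the fee is capped at $53,500.00.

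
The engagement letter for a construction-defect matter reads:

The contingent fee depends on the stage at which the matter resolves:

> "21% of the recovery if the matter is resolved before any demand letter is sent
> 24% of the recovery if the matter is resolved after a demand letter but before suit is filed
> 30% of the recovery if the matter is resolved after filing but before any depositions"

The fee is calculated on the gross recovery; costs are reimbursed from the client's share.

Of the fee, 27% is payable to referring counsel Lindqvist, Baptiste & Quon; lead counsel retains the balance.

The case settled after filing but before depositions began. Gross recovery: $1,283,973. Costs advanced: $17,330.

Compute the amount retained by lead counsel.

$281,190.09

Fee base is the gross recovery, $1,283,973; costs are reimbursed separately.
The matter settled after filing but before depositions began, so the 30% rate applies.
$1,283,973 × 30% = $385,191.90
Referral share: 27% of $385,191.90 = $104,001.81; lead counsel retains $385,191.90 − $104,001.81 = $281,190.09.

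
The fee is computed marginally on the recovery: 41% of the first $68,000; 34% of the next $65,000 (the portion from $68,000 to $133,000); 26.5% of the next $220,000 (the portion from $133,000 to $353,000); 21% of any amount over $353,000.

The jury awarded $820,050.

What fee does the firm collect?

First $68,000 at 41% = $27,880.00
Next $65,000 at 34% = $22,100.00
Next $220,000 at 26.5% = $58,300.00
Remaining $467,050 at 21% = $98,080.50
Fee: $27,880.00 + $22,100.00 + $58,300.00 + $98,080.50 = $206,360.50

$206,360.50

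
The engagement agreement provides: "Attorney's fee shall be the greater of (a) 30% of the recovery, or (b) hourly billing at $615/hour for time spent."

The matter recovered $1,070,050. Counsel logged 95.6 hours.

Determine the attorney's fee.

$321,015.00

(a) 30% of $1,070,050 = $321,015.00
(b) 95.6 × $615 = $58,794.00
The greater is (a): $321,015.00.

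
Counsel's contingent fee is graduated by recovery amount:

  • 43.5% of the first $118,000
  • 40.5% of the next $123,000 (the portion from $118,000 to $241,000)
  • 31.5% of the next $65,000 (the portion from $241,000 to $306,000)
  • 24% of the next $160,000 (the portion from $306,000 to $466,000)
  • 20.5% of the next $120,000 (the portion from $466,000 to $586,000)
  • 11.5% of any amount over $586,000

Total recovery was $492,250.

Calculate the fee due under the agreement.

$165,401.25

First $118,000 at 43.5% = $51,330.00
Next $123,000 at 40.5% = $49,815.00
Next $65,000 at 31.5% = $20,475.00
Next $160,000 at 24% = $38,400.00
Remaining $26,250 at 20.5% = $5,381.25
Fee: $51,330.00 + $49,815.00 + $20,475.00 + $38,400.00 + $5,381.25 = $165,401.25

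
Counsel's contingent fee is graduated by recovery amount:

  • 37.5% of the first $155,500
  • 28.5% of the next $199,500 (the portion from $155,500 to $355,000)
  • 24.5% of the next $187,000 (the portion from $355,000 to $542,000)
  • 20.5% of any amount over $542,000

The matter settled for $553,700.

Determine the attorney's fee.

First $155,500 at 37.5% = $58,312.50
Next $199,500 at 28.5% = $56,857.50
Next $187,000 at 24.5% = $45,815.00
Remaining $11,700 at 20.5% = $2,398.50
Fee: $58,312.50 + $56,857.50 + $45,815.00 + $2,398.50 = $163,383.50

$163,383.50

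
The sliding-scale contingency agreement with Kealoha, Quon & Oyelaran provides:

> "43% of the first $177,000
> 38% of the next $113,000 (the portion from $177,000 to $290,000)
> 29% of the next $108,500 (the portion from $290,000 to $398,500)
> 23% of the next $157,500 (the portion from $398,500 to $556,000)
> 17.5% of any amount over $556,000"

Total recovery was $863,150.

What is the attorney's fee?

$240,491.25

First $177,000 at 43% = $76,110.00
Next $113,000 at 38% = $42,940.00
Next $108,500 at 29% = $31,465.00
Next $157,500 at 23% = $36,225.00
Remaining $307,150 at 17.5% = $53,751.25
Fee: $76,110.00 + $42,940.00 + $31,465.00 + $36,225.00 + $53,751.25 = $240,491.25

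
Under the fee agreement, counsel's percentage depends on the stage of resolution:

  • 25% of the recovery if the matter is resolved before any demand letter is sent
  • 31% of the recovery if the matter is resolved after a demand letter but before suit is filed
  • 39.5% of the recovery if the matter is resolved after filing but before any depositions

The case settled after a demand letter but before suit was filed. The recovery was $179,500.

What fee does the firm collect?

The matter settled after a demand letter but before suit was filed, so the 31% rate applies.
$179,500 × 31% = $55,645.00

$55,645.00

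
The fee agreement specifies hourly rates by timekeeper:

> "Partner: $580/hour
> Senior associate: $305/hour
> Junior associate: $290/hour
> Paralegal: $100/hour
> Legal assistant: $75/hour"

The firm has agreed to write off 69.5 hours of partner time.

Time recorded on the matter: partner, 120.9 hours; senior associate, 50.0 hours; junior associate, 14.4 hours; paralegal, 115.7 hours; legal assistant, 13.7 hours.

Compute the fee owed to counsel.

$61,835.50

Partner: 120.9 × $580 = $70,122.00
Senior associate: 50.0 × $305 = $15,250.00
Junior associate: 14.4 × $290 = $4,176.00
Paralegal: 115.7 × $100 = $11,570.00
Legal assistant: 13.7 × $75 = $1,027.50
Subtotal: $102,145.50
Write-off: 69.5 × $580 = $40,310.00
Total: $102,145.50 − $40,310.00 = $61,835.50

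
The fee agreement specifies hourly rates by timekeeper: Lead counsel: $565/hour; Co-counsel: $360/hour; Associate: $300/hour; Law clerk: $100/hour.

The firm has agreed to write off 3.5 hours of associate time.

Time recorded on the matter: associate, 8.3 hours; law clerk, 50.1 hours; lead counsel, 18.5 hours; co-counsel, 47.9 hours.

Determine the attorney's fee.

Lead counsel: 18.5 × $565 = $10,452.50
Co-counsel: 47.9 × $360 = $17,244.00
Associate: 8.3 × $300 = $2,490.00
Law clerk: 50.1 × $100 = $5,010.00
Subtotal: $35,196.50
Write-off: 3.5 × $300 = $1,050.00
Total: $35,196.50 − $1,050.00 = $34,146.50

$34,146.50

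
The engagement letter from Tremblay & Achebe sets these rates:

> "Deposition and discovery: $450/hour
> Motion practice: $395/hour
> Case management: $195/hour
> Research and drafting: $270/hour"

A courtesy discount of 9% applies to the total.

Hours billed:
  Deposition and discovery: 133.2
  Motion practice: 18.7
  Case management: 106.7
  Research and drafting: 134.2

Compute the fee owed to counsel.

Deposition and discovery: 133.2 × $450 = $59,940.00
Motion practice: 18.7 × $395 = $7,386.50
Case management: 106.7 × $195 = $20,806.50
Research and drafting: 134.2 × $270 = $36,234.00
Subtotal: $124,367.00
Less 9% discount: −$11,193.03
Total: $124,367.00 − $11,193.03 = $113,173.97

$113,173.97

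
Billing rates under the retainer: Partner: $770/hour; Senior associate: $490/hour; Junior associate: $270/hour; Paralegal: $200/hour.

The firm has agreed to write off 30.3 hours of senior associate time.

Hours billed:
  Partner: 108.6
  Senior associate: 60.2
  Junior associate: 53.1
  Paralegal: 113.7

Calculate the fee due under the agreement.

$135,350.00

Partner: 108.6 × $770 = $83,622.00
Senior associate: 60.2 × $490 = $29,498.00
Junior associate: 53.1 × $270 = $14,337.00
Paralegal: 113.7 × $200 = $22,740.00
Subtotal: $150,197.00
Write-off: 30.3 × $490 = $14,847.00
Total: $150,197.00 − $14,847.00 = $135,350.00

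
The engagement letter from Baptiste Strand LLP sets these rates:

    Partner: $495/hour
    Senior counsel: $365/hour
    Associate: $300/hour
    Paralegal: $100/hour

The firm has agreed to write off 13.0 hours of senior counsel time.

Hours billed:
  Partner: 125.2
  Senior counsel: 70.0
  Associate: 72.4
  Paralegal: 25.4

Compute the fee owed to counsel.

Partner: 125.2 × $495 = $61,974.00
Senior counsel: 70.0 × $365 = $25,550.00
Associate: 72.4 × $300 = $21,720.00
Paralegal: 25.4 × $100 = $2,540.00
Subtotal: $111,784.00
Write-off: 13.0 × $365 = $4,745.00
Total: $111,784.00 − $4,745.00 = $107,039.00

$107,039.00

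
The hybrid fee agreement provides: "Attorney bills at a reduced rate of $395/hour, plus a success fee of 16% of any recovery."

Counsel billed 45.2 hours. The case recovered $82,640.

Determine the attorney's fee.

$31,076.40

Hourly: 45.2 × $395 = $17,854.00
Success fee: 16% of $82,640 = $13,222.40
Total: $17,854.00 + $13,222.40 = $31,076.40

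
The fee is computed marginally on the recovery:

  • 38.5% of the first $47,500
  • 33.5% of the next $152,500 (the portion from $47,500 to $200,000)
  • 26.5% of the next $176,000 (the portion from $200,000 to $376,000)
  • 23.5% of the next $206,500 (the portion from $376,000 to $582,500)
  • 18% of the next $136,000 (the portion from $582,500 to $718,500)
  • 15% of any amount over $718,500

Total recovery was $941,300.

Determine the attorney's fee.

$222,442.50

First $47,500 at 38.5% = $18,287.50
Next $152,500 at 33.5% = $51,087.50
Next $176,000 at 26.5% = $46,640.00
Next $206,500 at 23.5% = $48,527.50
Next $136,000 at 18% = $24,480.00
Remaining $222,800 at 15% = $33,420.00
Fee: $18,287.50 + $51,087.50 + $46,640.00 + $48,527.50 + $24,480.00 + $33,420.00 = $222,442.50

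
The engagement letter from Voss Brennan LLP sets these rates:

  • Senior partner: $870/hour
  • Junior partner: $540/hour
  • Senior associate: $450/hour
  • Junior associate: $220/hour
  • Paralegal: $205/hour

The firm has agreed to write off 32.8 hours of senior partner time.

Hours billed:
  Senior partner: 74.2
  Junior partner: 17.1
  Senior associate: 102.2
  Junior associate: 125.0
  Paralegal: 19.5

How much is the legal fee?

$122,739.50

Senior partner: 74.2 × $870 = $64,554.00
Junior partner: 17.1 × $540 = $9,234.00
Senior associate: 102.2 × $450 = $45,990.00
Junior associate: 125.0 × $220 = $27,500.00
Paralegal: 19.5 × $205 = $3,997.50
Subtotal: $151,275.50
Write-off: 32.8 × $870 = $28,536.00
Total: $151,275.50 − $28,536.00 = $122,739.50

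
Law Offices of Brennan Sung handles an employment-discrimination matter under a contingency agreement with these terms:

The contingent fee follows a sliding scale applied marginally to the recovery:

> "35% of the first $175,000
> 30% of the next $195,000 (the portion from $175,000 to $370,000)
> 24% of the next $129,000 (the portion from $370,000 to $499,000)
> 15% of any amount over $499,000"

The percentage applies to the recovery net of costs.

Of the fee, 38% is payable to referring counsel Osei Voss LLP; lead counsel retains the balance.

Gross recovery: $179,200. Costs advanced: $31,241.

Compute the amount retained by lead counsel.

Fee base (net of costs): $179,200 − $31,241 = $147,959
First $147,959 at 35% = $51,785.65
Referral share: 38% of $51,785.65 = $19,678.55; lead counsel retains $51,785.65 − $19,678.55 = $32,107.10.

$32,107.10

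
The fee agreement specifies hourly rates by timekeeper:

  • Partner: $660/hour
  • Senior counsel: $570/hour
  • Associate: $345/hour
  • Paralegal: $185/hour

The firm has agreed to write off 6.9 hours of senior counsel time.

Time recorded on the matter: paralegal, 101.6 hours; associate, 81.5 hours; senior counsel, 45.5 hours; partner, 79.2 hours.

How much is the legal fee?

Partner: 79.2 × $660 = $52,272.00
Senior counsel: 45.5 × $570 = $25,935.00
Associate: 81.5 × $345 = $28,117.50
Paralegal: 101.6 × $185 = $18,796.00
Subtotal: $125,120.50
Write-off: 6.9 × $570 = $3,933.00
Total: $125,120.50 − $3,933.00 = $121,187.50

$121,187.50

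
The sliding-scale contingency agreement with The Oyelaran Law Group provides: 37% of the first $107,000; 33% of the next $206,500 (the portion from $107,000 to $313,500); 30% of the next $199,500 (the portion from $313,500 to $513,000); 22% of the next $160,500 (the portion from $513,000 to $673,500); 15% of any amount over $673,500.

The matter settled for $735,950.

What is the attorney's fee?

$212,262.50

First $107,000 at 37% = $39,590.00
Next $206,500 at 33% = $68,145.00
Next $199,500 at 30% = $59,850.00
Next $160,500 at 22% = $35,310.00
Remaining $62,450 at 15% = $9,367.50
Fee: $39,590.00 + $68,145.00 + $59,850.00 + $35,310.00 + $9,367.50 = $212,262.50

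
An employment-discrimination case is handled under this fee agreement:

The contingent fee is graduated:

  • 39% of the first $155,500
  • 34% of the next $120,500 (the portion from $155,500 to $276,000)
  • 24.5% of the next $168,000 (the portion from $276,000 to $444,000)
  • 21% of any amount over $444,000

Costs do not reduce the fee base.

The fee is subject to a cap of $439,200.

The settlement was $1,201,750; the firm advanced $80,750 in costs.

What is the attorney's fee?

Fee base is the gross recovery, $1,201,750; costs are reimbursed separately.
First $155,500 at 39% = $60,645.00
Next $120,500 at 34% = $40,970.00
Next $168,000 at 24.5% = $41,160.00
Remaining $757,750 at 21% = $159,127.50
Fee: $60,645.00 + $40,970.00 + $41,160.00 + $159,127.50 = $301,902.50
$301,902.50 is under the $439,200 cap.

$301,902.50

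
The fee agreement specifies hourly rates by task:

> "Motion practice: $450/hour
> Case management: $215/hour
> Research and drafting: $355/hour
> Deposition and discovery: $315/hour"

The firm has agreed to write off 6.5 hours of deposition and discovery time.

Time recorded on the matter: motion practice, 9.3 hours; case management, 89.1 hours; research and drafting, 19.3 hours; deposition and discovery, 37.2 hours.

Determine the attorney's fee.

Motion practice: 9.3 × $450 = $4,185.00
Case management: 89.1 × $215 = $19,156.50
Research and drafting: 19.3 × $355 = $6,851.50
Deposition and discovery: 37.2 × $315 = $11,718.00
Subtotal: $41,911.00
Write-off: 6.5 × $315 = $2,047.50
Total: $41,911.00 − $2,047.50 = $39,863.50

$39,863.50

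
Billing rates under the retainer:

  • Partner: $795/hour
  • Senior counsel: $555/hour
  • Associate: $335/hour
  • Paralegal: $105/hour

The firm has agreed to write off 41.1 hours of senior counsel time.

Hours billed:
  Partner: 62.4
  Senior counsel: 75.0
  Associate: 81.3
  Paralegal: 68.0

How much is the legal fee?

$102,798.00

Partner: 62.4 × $795 = $49,608.00
Senior counsel: 75.0 × $555 = $41,625.00
Associate: 81.3 × $335 = $27,235.50
Paralegal: 68.0 × $105 = $7,140.00
Subtotal: $125,608.50
Write-off: 41.1 × $555 = $22,810.50
Total: $125,608.50 − $22,810.50 = $102,798.00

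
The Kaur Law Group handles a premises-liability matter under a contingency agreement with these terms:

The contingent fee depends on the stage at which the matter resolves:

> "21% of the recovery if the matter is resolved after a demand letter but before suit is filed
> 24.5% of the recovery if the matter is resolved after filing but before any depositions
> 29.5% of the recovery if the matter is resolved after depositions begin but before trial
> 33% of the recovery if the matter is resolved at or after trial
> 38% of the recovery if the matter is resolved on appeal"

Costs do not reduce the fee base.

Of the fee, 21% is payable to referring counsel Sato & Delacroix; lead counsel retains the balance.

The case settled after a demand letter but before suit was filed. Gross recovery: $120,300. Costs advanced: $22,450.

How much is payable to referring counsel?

$5,305.23

Fee base is the gross recovery, $120,300; costs are reimbursed separately.
The matter settled after a demand letter but before suit was filed, so the 21% rate applies.
$120,300 × 21% = $25,263.00
Referral share: 21% of $25,263.00 = $5,305.23; lead counsel retains $25,263.00 − $5,305.23 = $19,957.77.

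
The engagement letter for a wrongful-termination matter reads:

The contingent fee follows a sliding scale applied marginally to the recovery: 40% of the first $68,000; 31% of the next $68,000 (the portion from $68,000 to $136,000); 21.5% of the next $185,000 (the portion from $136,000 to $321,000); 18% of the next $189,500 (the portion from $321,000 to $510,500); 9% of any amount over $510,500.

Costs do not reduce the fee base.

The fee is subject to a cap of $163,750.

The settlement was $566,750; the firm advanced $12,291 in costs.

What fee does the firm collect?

$127,227.50

Fee base is the gross recovery, $566,750; costs are reimbursed separately.
First $68,000 at 40% = $27,200.00
Next $68,000 at 31% = $21,080.00
Next $185,000 at 21.5% = $39,775.00
Next $189,500 at 18% = $34,110.00
Remaining $56,250 at 9% = $5,062.50
Fee: $27,200.00 + $21,080.00 + $39,775.00 + $34,110.00 + $5,062.50 = $127,227.50
$127,227.50 is under the $163,750 cap.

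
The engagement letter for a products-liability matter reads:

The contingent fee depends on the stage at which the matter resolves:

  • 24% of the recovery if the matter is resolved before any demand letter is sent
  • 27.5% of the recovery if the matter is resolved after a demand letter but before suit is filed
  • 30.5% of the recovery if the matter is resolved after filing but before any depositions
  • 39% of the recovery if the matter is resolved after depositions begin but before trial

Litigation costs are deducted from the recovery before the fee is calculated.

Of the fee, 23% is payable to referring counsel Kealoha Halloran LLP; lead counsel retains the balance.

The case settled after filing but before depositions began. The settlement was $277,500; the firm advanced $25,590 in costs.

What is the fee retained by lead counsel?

$59,161.06

Fee base (net of costs): $277,500 − $25,590 = $251,910
The matter settled after filing but before depositions began, so the 30.5% rate applies.
$251,910 × 30.5% = $76,832.55
Referral share: 23% of $76,832.55 = $17,671.49; lead counsel retains $76,832.55 − $17,671.49 = $59,161.06.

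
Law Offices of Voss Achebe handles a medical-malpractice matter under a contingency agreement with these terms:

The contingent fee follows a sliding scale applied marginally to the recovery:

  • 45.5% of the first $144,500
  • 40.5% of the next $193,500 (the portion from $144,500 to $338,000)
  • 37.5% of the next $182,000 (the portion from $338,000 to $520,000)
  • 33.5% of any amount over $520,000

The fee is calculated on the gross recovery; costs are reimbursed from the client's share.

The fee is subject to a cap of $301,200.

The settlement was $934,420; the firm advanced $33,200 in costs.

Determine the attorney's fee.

Fee base is the gross recovery, $934,420; costs are reimbursed separately.
First $144,500 at 45.5% = $65,747.50
Next $193,500 at 40.5% = $78,367.50
Next $182,000 at 37.5% = $68,250.00
Remaining $414,420 at 33.5% = $138,830.70
Fee: $65,747.50 + $78,367.50 + $68,250.00 + $138,830.70 = $351,195.70
$351,195.70 exceeds the $301,200 cap, so the fee is capped at $301,200.00.

$301,200.00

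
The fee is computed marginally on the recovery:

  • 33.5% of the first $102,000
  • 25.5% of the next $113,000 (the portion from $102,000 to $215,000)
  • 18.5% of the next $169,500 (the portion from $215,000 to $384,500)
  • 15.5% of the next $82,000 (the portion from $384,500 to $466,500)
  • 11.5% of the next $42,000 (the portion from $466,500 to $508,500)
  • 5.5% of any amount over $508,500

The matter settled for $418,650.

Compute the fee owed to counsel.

First $102,000 at 33.5% = $34,170.00
Next $113,000 at 25.5% = $28,815.00
Next $169,500 at 18.5% = $31,357.50
Remaining $34,150 at 15.5% = $5,293.25
Fee: $34,170.00 + $28,815.00 + $31,357.50 + $5,293.25 = $99,635.75

$99,635.75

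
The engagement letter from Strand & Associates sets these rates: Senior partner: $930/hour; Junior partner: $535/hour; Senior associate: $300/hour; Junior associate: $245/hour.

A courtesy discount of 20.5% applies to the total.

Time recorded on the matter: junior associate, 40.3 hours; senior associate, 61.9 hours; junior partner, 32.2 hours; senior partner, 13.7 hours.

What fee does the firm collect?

Senior partner: 13.7 × $930 = $12,741.00
Junior partner: 32.2 × $535 = $17,227.00
Senior associate: 61.9 × $300 = $18,570.00
Junior associate: 40.3 × $245 = $9,873.50
Subtotal: $58,411.50
Less 20.5% discount: −$11,974.36
Total: $58,411.50 − $11,974.36 = $46,437.14

$46,437.14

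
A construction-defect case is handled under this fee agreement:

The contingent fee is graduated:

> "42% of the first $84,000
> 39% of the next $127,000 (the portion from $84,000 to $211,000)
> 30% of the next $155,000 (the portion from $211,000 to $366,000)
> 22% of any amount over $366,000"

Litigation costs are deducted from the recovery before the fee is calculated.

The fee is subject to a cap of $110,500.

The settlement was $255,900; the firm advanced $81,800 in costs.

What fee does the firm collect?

Fee base (net of costs): $255,900 − $81,800 = $174,100
First $84,000 at 42% = $35,280.00
Remaining $90,100 at 39% = $35,139.00
Fee: $35,280.00 + $35,139.00 = $70,419.00
$70,419.00 is under the $110,500 cap.

$70,419.00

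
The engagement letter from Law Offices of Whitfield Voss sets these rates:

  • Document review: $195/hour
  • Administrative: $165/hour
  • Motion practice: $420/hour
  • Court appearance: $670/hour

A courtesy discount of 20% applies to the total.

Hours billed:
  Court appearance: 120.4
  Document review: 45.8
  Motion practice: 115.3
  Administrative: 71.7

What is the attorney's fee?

Document review: 45.8 × $195 = $8,931.00
Administrative: 71.7 × $165 = $11,830.50
Motion practice: 115.3 × $420 = $48,426.00
Court appearance: 120.4 × $670 = $80,668.00
Subtotal: $149,855.50
Less 20% discount: −$29,971.10
Total: $149,855.50 − $29,971.10 = $119,884.40

$119,884.40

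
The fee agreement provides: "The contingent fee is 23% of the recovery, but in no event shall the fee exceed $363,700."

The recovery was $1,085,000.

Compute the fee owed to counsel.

23% of $1,085,000 = $249,550.00
That is under the $363,700 cap.

$249,550.00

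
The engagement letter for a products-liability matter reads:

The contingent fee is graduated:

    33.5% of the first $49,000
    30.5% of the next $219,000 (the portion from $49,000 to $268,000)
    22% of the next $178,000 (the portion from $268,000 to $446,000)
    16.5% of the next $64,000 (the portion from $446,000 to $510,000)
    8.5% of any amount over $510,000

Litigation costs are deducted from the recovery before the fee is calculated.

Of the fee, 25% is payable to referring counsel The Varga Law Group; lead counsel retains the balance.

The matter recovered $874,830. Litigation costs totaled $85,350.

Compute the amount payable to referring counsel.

$39,171.45

Fee base (net of costs): $874,830 − $85,350 = $789,480
First $49,000 at 33.5% = $16,415.00
Next $219,000 at 30.5% = $66,795.00
Next $178,000 at 22% = $39,160.00
Next $64,000 at 16.5% = $10,560.00
Remaining $279,480 at 8.5% = $23,755.80
Fee: $16,415.00 + $66,795.00 + $39,160.00 + $10,560.00 + $23,755.80 = $156,685.80
Referral share: 25% of $156,685.80 = $39,171.45; lead counsel retains $156,685.80 − $39,171.45 = $117,514.35.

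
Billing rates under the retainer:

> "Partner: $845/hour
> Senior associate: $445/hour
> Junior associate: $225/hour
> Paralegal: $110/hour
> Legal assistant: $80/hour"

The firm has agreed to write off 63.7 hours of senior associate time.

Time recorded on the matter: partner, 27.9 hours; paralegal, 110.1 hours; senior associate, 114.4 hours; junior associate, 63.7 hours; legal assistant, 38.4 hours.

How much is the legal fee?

Partner: 27.9 × $845 = $23,575.50
Senior associate: 114.4 × $445 = $50,908.00
Junior associate: 63.7 × $225 = $14,332.50
Paralegal: 110.1 × $110 = $12,111.00
Legal assistant: 38.4 × $80 = $3,072.00
Subtotal: $103,999.00
Write-off: 63.7 × $445 = $28,346.50
Total: $103,999.00 − $28,346.50 = $75,652.50

$75,652.50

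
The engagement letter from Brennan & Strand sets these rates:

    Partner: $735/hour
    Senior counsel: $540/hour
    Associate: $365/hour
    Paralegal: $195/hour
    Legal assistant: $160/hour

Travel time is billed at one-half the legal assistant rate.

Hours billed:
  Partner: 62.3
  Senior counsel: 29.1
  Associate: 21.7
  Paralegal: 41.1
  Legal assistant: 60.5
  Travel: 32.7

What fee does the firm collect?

$89,735.50

Partner: 62.3 × $735 = $45,790.50
Senior counsel: 29.1 × $540 = $15,714.00
Associate: 21.7 × $365 = $7,920.50
Paralegal: 41.1 × $195 = $8,014.50
Legal assistant: 60.5 × $160 = $9,680.00
Subtotal: $45,790.50 + $15,714.00 + $7,920.50 + $8,014.50 + $9,680.00 = $87,119.50
Travel: 32.7 × ($160 ÷ 2) = 32.7 × $80.00 = $2,616.00
Total: $87,119.50 + $2,616.00 = $89,735.50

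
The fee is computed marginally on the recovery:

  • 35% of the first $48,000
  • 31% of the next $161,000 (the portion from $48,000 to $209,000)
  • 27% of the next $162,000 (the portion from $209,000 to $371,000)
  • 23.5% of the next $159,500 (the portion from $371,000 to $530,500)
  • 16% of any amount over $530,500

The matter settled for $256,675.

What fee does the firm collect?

First $48,000 at 35% = $16,800.00
Next $161,000 at 31% = $49,910.00
Remaining $47,675 at 27% = $12,872.25
Fee: $16,800.00 + $49,910.00 + $12,872.25 = $79,582.25

$79,582.25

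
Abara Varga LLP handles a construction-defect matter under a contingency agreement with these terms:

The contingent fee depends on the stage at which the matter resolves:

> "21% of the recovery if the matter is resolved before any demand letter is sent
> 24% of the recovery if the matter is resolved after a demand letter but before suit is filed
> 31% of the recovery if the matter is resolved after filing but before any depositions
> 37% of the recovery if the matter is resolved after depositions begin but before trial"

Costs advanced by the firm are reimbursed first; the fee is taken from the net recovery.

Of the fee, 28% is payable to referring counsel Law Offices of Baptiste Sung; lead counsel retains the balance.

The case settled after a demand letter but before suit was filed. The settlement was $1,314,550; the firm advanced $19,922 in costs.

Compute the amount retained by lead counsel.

$223,711.72

Fee base (net of costs): $1,314,550 − $19,922 = $1,294,628
The matter settled after a demand letter but before suit was filed, so the 24% rate applies.
$1,294,628 × 24% = $310,710.72
Referral share: 28% of $310,710.72 = $86,999.00; lead counsel retains $310,710.72 − $86,999.00 = $223,711.72.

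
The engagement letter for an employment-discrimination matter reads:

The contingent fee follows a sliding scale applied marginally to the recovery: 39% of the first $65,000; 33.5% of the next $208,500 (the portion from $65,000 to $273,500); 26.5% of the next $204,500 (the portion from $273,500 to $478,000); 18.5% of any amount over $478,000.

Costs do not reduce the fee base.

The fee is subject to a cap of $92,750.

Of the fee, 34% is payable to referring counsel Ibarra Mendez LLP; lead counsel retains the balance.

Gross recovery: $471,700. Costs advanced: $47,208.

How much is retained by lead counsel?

Fee base is the gross recovery, $471,700; costs are reimbursed separately.
First $65,000 at 39% = $25,350.00
Next $208,500 at 33.5% = $69,847.50
Remaining $198,200 at 26.5% = $52,523.00
Fee: $25,350.00 + $69,847.50 + $52,523.00 = $147,720.50
$147,720.50 exceeds the $92,750 cap, so the fee is capped at $92,750.00.
Referral share: 34% of $92,750.00 = $31,535.00; lead counsel retains $92,750.00 − $31,535.00 = $61,215.00.

$61,215.00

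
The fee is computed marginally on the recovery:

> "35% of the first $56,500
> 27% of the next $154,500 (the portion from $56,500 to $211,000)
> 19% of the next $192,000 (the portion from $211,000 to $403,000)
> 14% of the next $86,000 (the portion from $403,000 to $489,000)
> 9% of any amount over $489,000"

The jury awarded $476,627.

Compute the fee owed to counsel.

$108,277.78

First $56,500 at 35% = $19,775.00
Next $154,500 at 27% = $41,715.00
Next $192,000 at 19% = $36,480.00
Remaining $73,627 at 14% = $10,307.78
Fee: $19,775.00 + $41,715.00 + $36,480.00 + $10,307.78 = $108,277.78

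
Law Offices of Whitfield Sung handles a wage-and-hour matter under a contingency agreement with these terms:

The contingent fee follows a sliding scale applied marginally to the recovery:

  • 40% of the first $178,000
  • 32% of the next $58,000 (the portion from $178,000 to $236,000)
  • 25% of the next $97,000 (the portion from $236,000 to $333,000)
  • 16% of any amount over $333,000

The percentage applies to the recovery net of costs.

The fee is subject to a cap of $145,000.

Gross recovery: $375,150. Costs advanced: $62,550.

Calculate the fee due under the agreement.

Fee base (net of costs): $375,150 − $62,550 = $312,600
First $178,000 at 40% = $71,200.00
Next $58,000 at 32% = $18,560.00
Remaining $76,600 at 25% = $19,150.00
Fee: $71,200.00 + $18,560.00 + $19,150.00 = $108,910.00
$108,910.00 is under the $145,000 cap.

$108,910.00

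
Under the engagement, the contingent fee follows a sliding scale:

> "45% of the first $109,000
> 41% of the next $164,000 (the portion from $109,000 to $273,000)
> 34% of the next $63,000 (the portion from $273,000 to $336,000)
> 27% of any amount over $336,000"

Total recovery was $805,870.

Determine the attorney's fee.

First $109,000 at 45% = $49,050.00
Next $164,000 at 41% = $67,240.00
Next $63,000 at 34% = $21,420.00
Remaining $469,870 at 27% = $126,864.90
Fee: $49,050.00 + $67,240.00 + $21,420.00 + $126,864.90 = $264,574.90

$264,574.90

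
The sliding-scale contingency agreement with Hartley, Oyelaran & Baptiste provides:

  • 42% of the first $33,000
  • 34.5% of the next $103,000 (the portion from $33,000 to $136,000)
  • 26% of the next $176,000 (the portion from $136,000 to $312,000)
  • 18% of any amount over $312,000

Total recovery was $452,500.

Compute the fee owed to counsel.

First $33,000 at 42% = $13,860.00
Next $103,000 at 34.5% = $35,535.00
Next $176,000 at 26% = $45,760.00
Remaining $140,500 at 18% = $25,290.00
Fee: $13,860.00 + $35,535.00 + $45,760.00 + $25,290.00 = $120,445.00

$120,445.00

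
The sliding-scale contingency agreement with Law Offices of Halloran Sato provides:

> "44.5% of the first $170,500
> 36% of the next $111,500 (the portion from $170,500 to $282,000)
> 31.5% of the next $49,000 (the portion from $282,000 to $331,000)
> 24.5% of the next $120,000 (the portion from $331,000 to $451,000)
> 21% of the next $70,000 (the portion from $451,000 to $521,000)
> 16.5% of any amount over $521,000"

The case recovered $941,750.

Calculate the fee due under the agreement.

$244,971.25

First $170,500 at 44.5% = $75,872.50
Next $111,500 at 36% = $40,140.00
Next $49,000 at 31.5% = $15,435.00
Next $120,000 at 24.5% = $29,400.00
Next $70,000 at 21% = $14,700.00
Remaining $420,750 at 16.5% = $69,423.75
Fee: $75,872.50 + $40,140.00 + $15,435.00 + $29,400.00 + $14,700.00 + $69,423.75 = $244,971.25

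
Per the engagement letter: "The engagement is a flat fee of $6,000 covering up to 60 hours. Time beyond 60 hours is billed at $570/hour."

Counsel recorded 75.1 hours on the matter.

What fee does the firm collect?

$14,607.00

Flat fee: $6,000.00
Excess hours: 75.1 − 60 = 15.1
Overrun: 15.1 × $570 = $8,607.00
Total: $6,000.00 + $8,607.00 = $14,607.00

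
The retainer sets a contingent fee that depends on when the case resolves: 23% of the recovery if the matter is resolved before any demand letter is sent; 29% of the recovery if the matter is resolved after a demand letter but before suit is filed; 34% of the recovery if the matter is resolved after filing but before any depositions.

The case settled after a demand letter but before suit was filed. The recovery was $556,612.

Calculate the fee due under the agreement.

The matter settled after a demand letter but before suit was filed, so the 29% rate applies.
$556,612 × 29% = $161,417.48

$161,417.48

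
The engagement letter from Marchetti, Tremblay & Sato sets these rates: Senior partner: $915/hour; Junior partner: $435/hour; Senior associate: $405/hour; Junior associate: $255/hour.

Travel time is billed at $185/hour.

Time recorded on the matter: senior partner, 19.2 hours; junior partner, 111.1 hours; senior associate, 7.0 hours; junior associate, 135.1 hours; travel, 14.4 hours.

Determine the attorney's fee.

Senior partner: 19.2 × $915 = $17,568.00
Junior partner: 111.1 × $435 = $48,328.50
Senior associate: 7.0 × $405 = $2,835.00
Junior associate: 135.1 × $255 = $34,450.50
Subtotal: $17,568.00 + $48,328.50 + $2,835.00 + $34,450.50 = $103,182.00
Travel: 14.4 × $185 = $2,664.00
Total: $103,182.00 + $2,664.00 = $105,846.00

$105,846.00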